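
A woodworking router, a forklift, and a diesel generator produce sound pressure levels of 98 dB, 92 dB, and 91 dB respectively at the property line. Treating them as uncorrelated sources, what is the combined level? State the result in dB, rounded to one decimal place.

99.6 dB

Incoherent sources combine by intensity addition: L_total = 10·log₁₀(Σ 10^(L_i/10)).
Σ 10^(L/10) = 10^(98/10) + 10^(92/10) + 10^(91/10) = 9.153e+09.
L_total = 10·log₁₀(9.153e+09) = 99.62 dB.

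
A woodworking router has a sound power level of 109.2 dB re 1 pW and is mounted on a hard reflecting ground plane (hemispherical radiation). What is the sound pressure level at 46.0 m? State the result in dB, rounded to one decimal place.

68.0 dB

Free-field hemispherical radiation: L_p = L_w − 10·log₁₀(2π·r²), r = 46.0 m.
2π·r² = 1.33e+04 m², 10·log₁₀ of that is 41.237 dB.
L_p = 109.2 − 41.237 = 67.96 dB.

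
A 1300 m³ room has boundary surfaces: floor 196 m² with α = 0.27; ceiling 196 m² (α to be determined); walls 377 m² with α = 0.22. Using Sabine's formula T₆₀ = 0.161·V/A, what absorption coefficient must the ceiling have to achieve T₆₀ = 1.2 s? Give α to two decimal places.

0.20

A = 0.161·V/T₆₀ = 0.161·1300/1.2 = 174.42 m² sabins.
Absorption from the other surfaces = 196·0.27 + 377·0.22 = 135.86 m², so the ceiling must supply 38.56 m² over 196 m².
α = 38.56/196 = 0.197.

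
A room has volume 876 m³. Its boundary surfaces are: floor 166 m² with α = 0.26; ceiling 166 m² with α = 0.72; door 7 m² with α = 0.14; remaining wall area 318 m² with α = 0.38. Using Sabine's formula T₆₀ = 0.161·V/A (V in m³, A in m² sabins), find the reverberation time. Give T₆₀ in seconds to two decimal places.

Total absorption A = 166·0.26 + 166·0.72 + 7·0.14 + 318·0.38 = 284.50 m² sabins.
T₆₀ = 0.161·V/A = 0.161·876/284.50 = 0.496 s.

0.50 s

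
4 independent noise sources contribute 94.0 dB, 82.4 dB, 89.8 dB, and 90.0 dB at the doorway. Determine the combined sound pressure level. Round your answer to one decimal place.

Incoherent sources combine by intensity addition: L_total = 10·log₁₀(Σ 10^(L_i/10)).
Σ 10^(L/10) = 10^(94.0/10) + 10^(82.4/10) + 10^(89.8/10) + 10^(90.0/10) = 4.641e+09.
L_total = 10·log₁₀(4.641e+09) = 96.67 dB.

96.7 dB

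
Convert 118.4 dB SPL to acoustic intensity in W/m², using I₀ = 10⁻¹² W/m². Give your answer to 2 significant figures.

L = 10·log₁₀(I/I₀) ⇒ I = I₀·10^(L/10) = 10⁻¹² × 10^11.84.

0.69 W/m²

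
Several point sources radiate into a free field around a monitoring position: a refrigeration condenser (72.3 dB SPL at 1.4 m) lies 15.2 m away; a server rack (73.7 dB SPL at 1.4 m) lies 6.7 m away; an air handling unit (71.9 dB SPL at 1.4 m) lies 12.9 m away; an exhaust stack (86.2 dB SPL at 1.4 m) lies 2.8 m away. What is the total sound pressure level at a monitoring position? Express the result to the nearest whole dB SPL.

80 dB SPL

Apply inverse-square spreading to bring every level to the receiver, then sum 10^(L/10).
refrigeration condenser: 72.3 − 20·log₁₀(15.2/1.4) = 72.3 − 20.71 = 51.59 dB SPL.
server rack: 73.7 − 20·log₁₀(6.7/1.4) = 73.7 − 13.60 = 60.10 dB SPL.
air handling unit: 71.9 − 20·log₁₀(12.9/1.4) = 71.9 − 19.29 = 52.61 dB SPL.
exhaust stack: 86.2 − 20·log₁₀(2.8/1.4) = 86.2 − 6.02 = 80.18 dB SPL.
Σ 10^(L/10) = 1.056e+08 → L_total = 10·log₁₀(1.056e+08) = 80.24 dB SPL.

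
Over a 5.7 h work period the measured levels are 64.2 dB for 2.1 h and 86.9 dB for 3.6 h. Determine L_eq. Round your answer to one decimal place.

Weight each interval's intensity by its duration and average over T = 5.7 h:
Σ tᵢ·10^(Lᵢ/10) = 2.1·10^(64.2/10) + 3.6·10^(86.9/10) = 1.769e+09.
L_eq = 10·log₁₀(1.769e+09/5.7) = 84.92 dB.

84.9 dB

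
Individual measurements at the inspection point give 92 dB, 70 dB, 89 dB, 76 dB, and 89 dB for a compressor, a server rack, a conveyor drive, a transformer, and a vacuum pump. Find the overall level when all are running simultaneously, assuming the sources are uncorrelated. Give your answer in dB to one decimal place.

95.1 dB

Incoherent sources combine by intensity addition: L_total = 10·log₁₀(Σ 10^(L_i/10)).
Σ 10^(L/10) = 10^(92/10) + 10^(70/10) + 10^(89/10) + 10^(76/10) + 10^(89/10) = 3.223e+09.
L_total = 10·log₁₀(3.223e+09) = 95.08 dB.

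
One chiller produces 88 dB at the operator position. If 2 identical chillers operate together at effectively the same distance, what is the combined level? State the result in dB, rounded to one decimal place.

91.0 dB

With 2 equal, uncorrelated contributions the intensity is 2× that of one unit, giving a rise of 10·log₁₀ 2.
L_total = 88 + 10·log₁₀(2) = 88 + 3.010 = 91.01 dB.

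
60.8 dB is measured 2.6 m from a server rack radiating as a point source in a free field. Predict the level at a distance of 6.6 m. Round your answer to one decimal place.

52.7 dB

Spherical spreading from a point source gives a 20·log₁₀(r₂/r₁) drop.
L₂ = 60.8 − 20·log₁₀(6.6/2.6) = 60.8 − 8.091 = 52.71 dB.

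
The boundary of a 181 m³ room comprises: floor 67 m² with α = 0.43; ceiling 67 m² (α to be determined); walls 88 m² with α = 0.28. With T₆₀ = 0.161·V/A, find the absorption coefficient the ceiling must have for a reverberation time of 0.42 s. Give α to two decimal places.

A = 0.161·V/T₆₀ = 0.161·181/0.42 = 69.38 m² sabins.
Absorption from the other surfaces = 67·0.43 + 88·0.28 = 53.45 m², so the ceiling must supply 15.93 m² over 67 m².
α = 15.93/67 = 0.238.

0.24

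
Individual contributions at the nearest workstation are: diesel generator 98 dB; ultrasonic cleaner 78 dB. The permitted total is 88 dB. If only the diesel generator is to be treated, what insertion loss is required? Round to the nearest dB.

10 dB

Everything except the diesel generator sums to 10^(78/10) = 6.310e+07 in linear terms, 78.00 dB.
The limit corresponds to 10^(88/10) = 6.310e+08; subtracting the fixed part leaves 5.679e+08 for the diesel generator, i.e. 87.54 dB.
So the diesel generator must be reduced from 98 to 87.54 dB: IL = 10.46 dB.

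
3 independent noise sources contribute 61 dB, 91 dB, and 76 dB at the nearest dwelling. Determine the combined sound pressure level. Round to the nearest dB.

Incoherent sources combine by intensity addition: L_total = 10·log₁₀(Σ 10^(L_i/10)).
Σ 10^(L/10) = 10^(61/10) + 10^(91/10) + 10^(76/10) = 1.300e+09.
L_total = 10·log₁₀(1.300e+09) = 91.14 dB.

91 dB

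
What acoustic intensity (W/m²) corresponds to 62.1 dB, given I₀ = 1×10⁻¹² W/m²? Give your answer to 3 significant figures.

1.62e-06 W/m²

I/I₀ = 10^(62.1/10) = 1.622e+06, so I = 1.622e+06 × 10⁻¹² W/m².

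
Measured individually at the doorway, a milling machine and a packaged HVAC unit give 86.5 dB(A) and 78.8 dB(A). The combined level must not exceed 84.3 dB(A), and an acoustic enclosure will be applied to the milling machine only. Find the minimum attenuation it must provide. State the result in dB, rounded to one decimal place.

3.6 dB

Everything except the milling machine sums to 10^(78.8/10) = 7.586e+07 in linear terms, 78.80 dB(A).
The limit corresponds to 10^(84.3/10) = 2.692e+08; subtracting the fixed part leaves 1.933e+08 for the milling machine, i.e. 82.86 dB(A).
So the milling machine must be reduced from 86.5 to 82.86 dB(A): IL = 3.64 dB.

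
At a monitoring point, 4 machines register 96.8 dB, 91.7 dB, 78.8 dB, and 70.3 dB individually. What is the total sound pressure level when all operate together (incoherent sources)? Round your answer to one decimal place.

98.0 dB

Incoherent sources combine by intensity addition: L_total = 10·log₁₀(Σ 10^(L_i/10)).
Σ 10^(L/10) = 10^(96.8/10) + 10^(91.7/10) + 10^(78.8/10) + 10^(70.3/10) = 6.352e+09.
L_total = 10·log₁₀(6.352e+09) = 98.03 dB.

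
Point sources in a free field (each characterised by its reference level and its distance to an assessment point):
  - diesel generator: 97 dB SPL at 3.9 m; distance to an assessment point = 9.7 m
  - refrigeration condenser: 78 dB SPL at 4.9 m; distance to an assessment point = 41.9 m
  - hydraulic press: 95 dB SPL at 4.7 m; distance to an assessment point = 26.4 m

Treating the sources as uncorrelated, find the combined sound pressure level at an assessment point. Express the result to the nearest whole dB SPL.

90 dB SPL

Apply inverse-square spreading to bring every level to the receiver, then sum 10^(L/10).
diesel generator: 97 − 20·log₁₀(9.7/3.9) = 97 − 7.91 = 89.09 dB SPL.
refrigeration condenser: 78 − 20·log₁₀(41.9/4.9) = 78 − 18.64 = 59.36 dB SPL.
hydraulic press: 95 − 20·log₁₀(26.4/4.7) = 95 − 14.99 = 80.01 dB SPL.
Σ 10^(L/10) = 9.113e+08 → L_total = 10·log₁₀(9.113e+08) = 89.60 dB SPL.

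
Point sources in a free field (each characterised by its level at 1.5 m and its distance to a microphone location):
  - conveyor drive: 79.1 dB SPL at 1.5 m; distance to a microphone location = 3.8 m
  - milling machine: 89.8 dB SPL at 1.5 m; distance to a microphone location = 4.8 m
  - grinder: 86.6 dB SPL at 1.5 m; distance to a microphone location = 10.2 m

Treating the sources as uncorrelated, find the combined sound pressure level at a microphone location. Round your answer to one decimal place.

Propagate each source to the receiver with L = L_ref − 20·log₁₀(r/r_ref), then add intensities.
conveyor drive: 79.1 − 20·log₁₀(3.8/1.5) = 79.1 − 8.07 = 71.03 dB SPL.
milling machine: 89.8 − 20·log₁₀(4.8/1.5) = 89.8 − 10.10 = 79.70 dB SPL.
grinder: 86.6 − 20·log₁₀(10.2/1.5) = 86.6 − 16.65 = 69.95 dB SPL.
Σ 10^(L/10) = 1.158e+08 → L_total = 10·log₁₀(1.158e+08) = 80.64 dB SPL.

80.6 dB SPL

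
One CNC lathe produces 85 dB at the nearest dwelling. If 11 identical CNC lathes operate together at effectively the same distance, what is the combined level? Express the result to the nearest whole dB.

95 dB

L_total = L₁ + 10·log₁₀ N for N identical incoherent sources.
L_total = 85 + 10·log₁₀(11) = 85 + 10.414 = 95.41 dB.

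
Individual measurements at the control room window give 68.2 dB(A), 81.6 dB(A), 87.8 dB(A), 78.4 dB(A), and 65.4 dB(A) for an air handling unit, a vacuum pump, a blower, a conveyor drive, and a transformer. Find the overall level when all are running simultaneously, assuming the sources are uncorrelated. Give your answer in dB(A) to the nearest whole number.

Incoherent sources combine by intensity addition: L_total = 10·log₁₀(Σ 10^(L_i/10)).
Σ 10^(L/10) = 10^(68.2/10) + 10^(81.6/10) + 10^(87.8/10) + 10^(78.4/10) + 10^(65.4/10) = 8.264e+08.
L_total = 10·log₁₀(8.264e+08) = 89.17 dB(A).

89 dB(A)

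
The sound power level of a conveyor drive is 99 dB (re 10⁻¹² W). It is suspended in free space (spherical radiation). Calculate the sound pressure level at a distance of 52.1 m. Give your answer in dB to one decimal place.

The power spreads over a sphere of area 4π·r², so L_p = L_w − 10·log₁₀(4π·r²).
4π·r² = 3.411e+04 m², 10·log₁₀ of that is 45.329 dB.
L_p = 99 − 45.329 = 53.67 dB.

53.7 dB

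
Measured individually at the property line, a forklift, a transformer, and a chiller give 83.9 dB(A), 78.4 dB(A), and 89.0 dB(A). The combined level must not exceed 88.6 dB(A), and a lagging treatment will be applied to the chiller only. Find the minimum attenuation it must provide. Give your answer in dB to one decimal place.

2.9 dB

The untreated sources together contribute 10^(83.9/10) + 10^(78.4/10) = 3.147e+08, i.e. 84.98 dB(A).
The limit corresponds to 10^(88.6/10) = 7.244e+08; subtracting the fixed part leaves 4.098e+08 for the chiller, i.e. 86.13 dB(A).
So the chiller must be reduced from 89.0 to 86.13 dB(A): IL = 2.87 dB.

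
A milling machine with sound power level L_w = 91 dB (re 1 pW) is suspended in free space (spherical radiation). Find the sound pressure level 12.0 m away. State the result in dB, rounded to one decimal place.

The power spreads over a sphere of area 4π·r², so L_p = L_w − 10·log₁₀(4π·r²).
4π·r² = 1810 m², 10·log₁₀ of that is 32.576 dB.
L_p = 91 − 32.576 = 58.42 dB.

58.4 dB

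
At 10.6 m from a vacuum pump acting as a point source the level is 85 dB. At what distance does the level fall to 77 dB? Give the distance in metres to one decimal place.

26.6 m

Point-source spreading drops the level by 20·log₁₀(r₂/r₁); inverting, r₂/r₁ = 10^(ΔL/20).
r₂ = 10.6·10^((85−77)/20) = 10.6·10^(8.0/20) = 26.63 m.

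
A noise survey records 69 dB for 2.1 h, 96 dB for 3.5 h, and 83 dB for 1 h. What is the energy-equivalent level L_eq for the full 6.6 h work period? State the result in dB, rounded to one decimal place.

The energy average is taken in the linear domain: L_eq = 10·log₁₀[(Σ tᵢ·10^(Lᵢ/10))/T], T = 6.6 h.
Σ tᵢ·10^(Lᵢ/10) = 2.1·10^(69/10) + 3.5·10^(96/10) + 1·10^(83/10) = 1.415e+10.
L_eq = 10·log₁₀(1.415e+10/6.6) = 93.31 dB.

93.3 dB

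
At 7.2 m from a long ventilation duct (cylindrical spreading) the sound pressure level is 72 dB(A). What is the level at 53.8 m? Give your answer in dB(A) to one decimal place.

Cylindrical spreading from a line source gives a 10·log₁₀(r₂/r₁) drop.
L₂ = 72 − 10·log₁₀(53.8/7.2) = 72 − 8.734 = 63.27 dB(A).

63.3 dB(A)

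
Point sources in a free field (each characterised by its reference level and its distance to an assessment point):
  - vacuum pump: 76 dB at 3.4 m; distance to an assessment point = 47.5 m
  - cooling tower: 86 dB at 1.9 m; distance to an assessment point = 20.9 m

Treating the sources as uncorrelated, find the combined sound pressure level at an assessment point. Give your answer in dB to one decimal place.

First find each source's level at the receiver (point-source: −20·log₁₀(r/r_ref)), then combine on an intensity basis.
vacuum pump: 76 − 20·log₁₀(47.5/3.4) = 76 − 22.90 = 53.10 dB.
cooling tower: 86 − 20·log₁₀(20.9/1.9) = 86 − 20.83 = 65.17 dB.
Σ 10^(L/10) = 3.494e+06 → L_total = 10·log₁₀(3.494e+06) = 65.43 dB.

65.4 dB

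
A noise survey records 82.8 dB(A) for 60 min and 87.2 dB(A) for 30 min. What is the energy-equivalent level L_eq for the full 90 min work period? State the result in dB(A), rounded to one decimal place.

84.8 dB(A)

Weight each interval's intensity by its duration and average over T = 90 min:
Σ tᵢ·10^(Lᵢ/10) = 60·10^(82.8/10) + 30·10^(87.2/10) = 2.718e+10.
L_eq = 10·log₁₀(2.718e+10/90) = 84.80 dB(A).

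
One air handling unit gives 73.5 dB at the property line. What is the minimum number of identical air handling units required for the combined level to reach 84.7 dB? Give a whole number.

N identical sources give L₁ + 10·log₁₀ N, so require 10·log₁₀ N ≥ 84.7 − 73.5 = 11.2 dB.
N ≥ 10^(11.2/10) = 13.183, so N = 14.

14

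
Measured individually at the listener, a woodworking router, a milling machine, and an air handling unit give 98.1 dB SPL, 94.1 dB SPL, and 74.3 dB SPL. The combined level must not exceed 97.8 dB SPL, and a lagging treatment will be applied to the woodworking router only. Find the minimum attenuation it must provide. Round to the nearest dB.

Fixed contribution from the other sources: Σ 10^(L/10) = 10^(94.1/10) + 10^(74.3/10) = 2.597e+09 (94.15 dB SPL).
The limit corresponds to 10^(97.8/10) = 6.026e+09; subtracting the fixed part leaves 3.428e+09 for the woodworking router, i.e. 95.35 dB SPL.
So the woodworking router must be reduced from 98.1 to 95.35 dB SPL: IL = 2.75 dB.

3 dB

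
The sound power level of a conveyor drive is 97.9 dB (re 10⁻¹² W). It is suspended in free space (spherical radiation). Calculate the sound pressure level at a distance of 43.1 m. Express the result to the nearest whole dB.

54 dB

L_p = L_w − 10·log₁₀(4π·r²) with r = 43.1 m.
4π·r² = 2.334e+04 m², 10·log₁₀ of that is 43.682 dB.
L_p = 97.9 − 43.682 = 54.22 dB.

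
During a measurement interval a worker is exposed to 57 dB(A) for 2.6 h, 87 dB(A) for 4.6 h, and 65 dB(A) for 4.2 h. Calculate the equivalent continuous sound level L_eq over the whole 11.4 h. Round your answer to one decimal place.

83.1 dB(A)

The energy average is taken in the linear domain: L_eq = 10·log₁₀[(Σ tᵢ·10^(Lᵢ/10))/T], T = 11.4 h.
Σ tᵢ·10^(Lᵢ/10) = 2.6·10^(57/10) + 4.6·10^(87/10) + 4.2·10^(65/10) = 2.320e+09.
L_eq = 10·log₁₀(2.320e+09/11.4) = 83.09 dB(A).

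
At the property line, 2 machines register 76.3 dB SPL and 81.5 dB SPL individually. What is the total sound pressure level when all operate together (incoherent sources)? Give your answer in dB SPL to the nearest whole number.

For uncorrelated sources the intensities add, so convert each level to linear form, sum, and take 10·log₁₀ of the total.
Σ 10^(L/10) = 10^(76.3/10) + 10^(81.5/10) = 1.839e+08.
L_total = 10·log₁₀(1.839e+08) = 82.65 dB SPL.

83 dB SPL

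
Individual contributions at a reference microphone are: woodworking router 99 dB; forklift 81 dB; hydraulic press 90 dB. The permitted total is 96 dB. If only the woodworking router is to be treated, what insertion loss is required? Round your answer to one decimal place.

4.4 dB

The untreated sources together contribute 10^(81/10) + 10^(90/10) = 1.126e+09, i.e. 90.51 dB.
To meet 96 dB overall, the treated woodworking router may contribute at most 10^(96/10) − 1.126e+09 = 2.855e+09, i.e. 94.56 dB.
So the woodworking router must be reduced from 99 to 94.56 dB: IL = 4.44 dB.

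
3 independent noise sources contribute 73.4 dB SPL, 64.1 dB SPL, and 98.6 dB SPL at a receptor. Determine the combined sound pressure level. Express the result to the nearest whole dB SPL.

99 dB SPL

Incoherent sources combine by intensity addition: L_total = 10·log₁₀(Σ 10^(L_i/10)).
Σ 10^(L/10) = 10^(73.4/10) + 10^(64.1/10) + 10^(98.6/10) = 7.269e+09.
L_total = 10·log₁₀(7.269e+09) = 98.61 dB SPL.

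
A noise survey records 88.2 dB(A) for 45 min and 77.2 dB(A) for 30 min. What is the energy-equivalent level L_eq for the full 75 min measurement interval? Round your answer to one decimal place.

86.2 dB(A)

The energy average is taken in the linear domain: L_eq = 10·log₁₀[(Σ tᵢ·10^(Lᵢ/10))/T], T = 75 min.
Σ tᵢ·10^(Lᵢ/10) = 45·10^(88.2/10) + 30·10^(77.2/10) = 3.131e+10.
L_eq = 10·log₁₀(3.131e+10/75) = 86.21 dB(A).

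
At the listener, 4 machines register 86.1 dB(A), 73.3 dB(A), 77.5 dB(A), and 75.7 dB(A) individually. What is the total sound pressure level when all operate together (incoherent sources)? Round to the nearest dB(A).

87 dB(A)

Incoherent sources combine by intensity addition: L_total = 10·log₁₀(Σ 10^(L_i/10)).
Σ 10^(L/10) = 10^(86.1/10) + 10^(73.3/10) + 10^(77.5/10) + 10^(75.7/10) = 5.221e+08.
L_total = 10·log₁₀(5.221e+08) = 87.18 dB(A).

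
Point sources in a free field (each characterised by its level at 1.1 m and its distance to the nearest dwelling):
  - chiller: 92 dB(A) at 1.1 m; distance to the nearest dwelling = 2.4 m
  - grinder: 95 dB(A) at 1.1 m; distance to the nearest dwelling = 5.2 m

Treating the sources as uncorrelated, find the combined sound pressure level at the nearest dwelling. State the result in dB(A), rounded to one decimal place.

86.8 dB(A)

First find each source's level at the receiver (point-source: −20·log₁₀(r/r_ref)), then combine on an intensity basis.
chiller: 92 − 20·log₁₀(2.4/1.1) = 92 − 6.78 = 85.22 dB(A).
grinder: 95 − 20·log₁₀(5.2/1.1) = 95 − 13.49 = 81.51 dB(A).
Σ 10^(L/10) = 4.744e+08 → L_total = 10·log₁₀(4.744e+08) = 86.76 dB(A).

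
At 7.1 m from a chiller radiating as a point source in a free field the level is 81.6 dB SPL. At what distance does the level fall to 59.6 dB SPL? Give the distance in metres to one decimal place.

89.4 m

The 22.0 dB drop corresponds to a distance ratio of 10^(22.0/20) for a point source.
r₂ = 7.1·10^((81.6−59.6)/20) = 7.1·10^(22.0/20) = 89.38 m.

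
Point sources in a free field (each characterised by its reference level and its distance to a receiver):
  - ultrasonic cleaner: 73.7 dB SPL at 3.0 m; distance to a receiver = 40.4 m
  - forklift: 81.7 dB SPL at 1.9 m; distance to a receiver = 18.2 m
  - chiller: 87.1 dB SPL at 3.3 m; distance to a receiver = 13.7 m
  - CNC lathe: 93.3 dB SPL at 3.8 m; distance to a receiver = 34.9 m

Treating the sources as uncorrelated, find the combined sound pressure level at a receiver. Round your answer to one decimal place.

77.5 dB SPL

First find each source's level at the receiver (point-source: −20·log₁₀(r/r_ref)), then combine on an intensity basis.
ultrasonic cleaner: 73.7 − 20·log₁₀(40.4/3.0) = 73.7 − 22.59 = 51.11 dB SPL.
forklift: 81.7 − 20·log₁₀(18.2/1.9) = 81.7 − 19.63 = 62.07 dB SPL.
chiller: 87.1 − 20·log₁₀(13.7/3.3) = 87.1 − 12.36 = 74.74 dB SPL.
CNC lathe: 93.3 − 20·log₁₀(34.9/3.8) = 93.3 − 19.26 = 74.04 dB SPL.
Σ 10^(L/10) = 5.684e+07 → L_total = 10·log₁₀(5.684e+07) = 77.55 dB SPL.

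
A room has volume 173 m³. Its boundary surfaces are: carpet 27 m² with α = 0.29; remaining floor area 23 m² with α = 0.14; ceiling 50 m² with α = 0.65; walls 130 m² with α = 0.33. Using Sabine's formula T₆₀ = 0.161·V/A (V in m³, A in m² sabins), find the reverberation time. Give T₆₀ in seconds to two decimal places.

0.32 s

A = Σ Sᵢαᵢ = 27·0.29 + 23·0.14 + 50·0.65 + 130·0.33 = 86.45 m².
T₆₀ = 0.161 × 173 / 86.45 = 0.322 s.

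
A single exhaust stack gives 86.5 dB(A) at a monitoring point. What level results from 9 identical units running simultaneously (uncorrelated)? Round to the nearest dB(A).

N identical incoherent sources raise the level by 10·log₁₀ N.
L_total = 86.5 + 10·log₁₀(9) = 86.5 + 9.542 = 96.04 dB(A).

96 dB(A)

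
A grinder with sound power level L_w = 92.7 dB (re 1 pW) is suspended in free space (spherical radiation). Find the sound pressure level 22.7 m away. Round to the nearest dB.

Free-field spherical radiation: L_p = L_w − 10·log₁₀(4π·r²), r = 22.7 m.
4π·r² = 6475 m², 10·log₁₀ of that is 38.113 dB.
L_p = 92.7 − 38.113 = 54.59 dB.

55 dB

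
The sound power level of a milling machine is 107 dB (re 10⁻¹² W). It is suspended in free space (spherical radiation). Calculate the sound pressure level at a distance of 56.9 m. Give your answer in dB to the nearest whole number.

61 dB

The power spreads over a sphere of area 4π·r², so L_p = L_w − 10·log₁₀(4π·r²).
4π·r² = 4.069e+04 m², 10·log₁₀ of that is 46.094 dB.
L_p = 107 − 46.094 = 60.91 dB.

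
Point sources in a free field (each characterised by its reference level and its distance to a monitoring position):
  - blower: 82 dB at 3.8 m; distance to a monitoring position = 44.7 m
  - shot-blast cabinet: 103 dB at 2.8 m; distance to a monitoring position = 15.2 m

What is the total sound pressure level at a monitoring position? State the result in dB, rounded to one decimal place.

88.3 dB

Apply inverse-square spreading to bring every level to the receiver, then sum 10^(L/10).
blower: 82 − 20·log₁₀(44.7/3.8) = 82 − 21.41 = 60.59 dB.
shot-blast cabinet: 103 − 20·log₁₀(15.2/2.8) = 103 − 14.69 = 88.31 dB.
Σ 10^(L/10) = 6.782e+08 → L_total = 10·log₁₀(6.782e+08) = 88.31 dB.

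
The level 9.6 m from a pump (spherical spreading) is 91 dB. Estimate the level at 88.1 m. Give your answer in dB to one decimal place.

71.7 dB

Point-source attenuation: ΔL = 20·log₁₀(r₂/r₁) = 20·log₁₀(88.1/9.6) = 19.254 dB.
L₂ = 91 − 20·log₁₀(88.1/9.6) = 91 − 19.254 = 71.75 dB.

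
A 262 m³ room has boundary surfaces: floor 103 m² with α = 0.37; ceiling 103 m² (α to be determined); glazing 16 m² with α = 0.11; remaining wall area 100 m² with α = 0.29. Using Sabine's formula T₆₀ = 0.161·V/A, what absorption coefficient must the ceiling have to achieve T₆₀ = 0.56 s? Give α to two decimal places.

From T₆₀ = 0.161·V/A, the target T₆₀ = 0.56 s needs A = 0.161·262/0.56 = 75.33 m².
Absorption from the other surfaces = 103·0.37 + 16·0.11 + 100·0.29 = 68.87 m², so the ceiling must supply 6.46 m² over 103 m².
α = 6.46/103 = 0.063.

0.06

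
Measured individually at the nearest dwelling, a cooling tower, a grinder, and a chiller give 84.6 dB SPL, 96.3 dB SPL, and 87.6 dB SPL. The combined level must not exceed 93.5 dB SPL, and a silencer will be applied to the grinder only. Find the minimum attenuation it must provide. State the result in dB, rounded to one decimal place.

Fixed contribution from the other sources: Σ 10^(L/10) = 10^(84.6/10) + 10^(87.6/10) = 8.638e+08 (89.36 dB SPL).
To meet 93.5 dB SPL overall, the treated grinder may contribute at most 10^(93.5/10) − 8.638e+08 = 1.375e+09, i.e. 91.38 dB SPL.
So the grinder must be reduced from 96.3 to 91.38 dB SPL: IL = 4.92 dB.

4.9 dB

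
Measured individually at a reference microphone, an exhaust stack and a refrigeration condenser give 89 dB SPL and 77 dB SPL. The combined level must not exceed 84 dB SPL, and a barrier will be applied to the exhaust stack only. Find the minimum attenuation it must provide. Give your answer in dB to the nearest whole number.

Fixed contribution from the other source: Σ 10^(L/10) = 10^(77/10) = 5.012e+07 (77.00 dB SPL).
The limit corresponds to 10^(84/10) = 2.512e+08; subtracting the fixed part leaves 2.011e+08 for the exhaust stack, i.e. 83.03 dB SPL.
So the exhaust stack must be reduced from 89 to 83.03 dB SPL: IL = 5.97 dB.

6 dB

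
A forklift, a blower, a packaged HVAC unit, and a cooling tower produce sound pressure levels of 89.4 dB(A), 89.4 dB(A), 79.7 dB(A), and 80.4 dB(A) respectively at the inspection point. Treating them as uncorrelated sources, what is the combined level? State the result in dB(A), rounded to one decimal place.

92.9 dB(A)

Incoherent sources combine by intensity addition: L_total = 10·log₁₀(Σ 10^(L_i/10)).
Σ 10^(L/10) = 10^(89.4/10) + 10^(89.4/10) + 10^(79.7/10) + 10^(80.4/10) = 1.945e+09.
L_total = 10·log₁₀(1.945e+09) = 92.89 dB(A).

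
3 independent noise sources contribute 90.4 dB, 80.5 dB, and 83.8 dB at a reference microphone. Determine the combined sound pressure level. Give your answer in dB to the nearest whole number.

For uncorrelated sources the intensities add, so convert each level to linear form, sum, and take 10·log₁₀ of the total.
Σ 10^(L/10) = 10^(90.4/10) + 10^(80.5/10) + 10^(83.8/10) = 1.449e+09.
L_total = 10·log₁₀(1.449e+09) = 91.61 dB.

92 dB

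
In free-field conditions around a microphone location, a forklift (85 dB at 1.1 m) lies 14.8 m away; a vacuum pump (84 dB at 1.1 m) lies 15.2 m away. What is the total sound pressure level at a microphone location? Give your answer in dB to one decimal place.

Propagate each source to the receiver with L = L_ref − 20·log₁₀(r/r_ref), then add intensities.
forklift: 85 − 20·log₁₀(14.8/1.1) = 85 − 22.58 = 62.42 dB.
vacuum pump: 84 − 20·log₁₀(15.2/1.1) = 84 − 22.81 = 61.19 dB.
Σ 10^(L/10) = 3.062e+06 → L_total = 10·log₁₀(3.062e+06) = 64.86 dB.

64.9 dB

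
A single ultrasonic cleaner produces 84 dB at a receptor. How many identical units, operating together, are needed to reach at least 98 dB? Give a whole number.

26

Need L₁ + 10·log₁₀ N ≥ 98, i.e. log₁₀ N ≥ 1.40.
N ≥ 10^(14.0/10) = 25.119, so N = 26.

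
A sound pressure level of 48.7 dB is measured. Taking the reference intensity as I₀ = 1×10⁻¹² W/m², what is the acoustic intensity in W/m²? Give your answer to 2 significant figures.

7.4e-08 W/m²

L = 10·log₁₀(I/I₀) ⇒ I = I₀·10^(L/10) = 10⁻¹² × 10^4.87.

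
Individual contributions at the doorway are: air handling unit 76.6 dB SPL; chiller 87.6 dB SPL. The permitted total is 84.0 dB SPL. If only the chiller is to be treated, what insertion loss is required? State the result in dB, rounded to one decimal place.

4.5 dB

Fixed contribution from the other source: Σ 10^(L/10) = 10^(76.6/10) = 4.571e+07 (76.60 dB SPL).
To meet 84.0 dB SPL overall, the treated chiller may contribute at most 10^(84.0/10) − 4.571e+07 = 2.055e+08, i.e. 83.13 dB SPL.
Required insertion loss = 87.6 − 83.13 = 4.47 dB.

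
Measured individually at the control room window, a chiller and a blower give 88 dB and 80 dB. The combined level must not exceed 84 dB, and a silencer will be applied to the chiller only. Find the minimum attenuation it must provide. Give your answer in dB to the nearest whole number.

Everything except the chiller sums to 10^(80/10) = 1.000e+08 in linear terms, 80.00 dB.
The limit corresponds to 10^(84/10) = 2.512e+08; subtracting the fixed part leaves 1.512e+08 for the chiller, i.e. 81.80 dB.
So the chiller must be reduced from 88 to 81.80 dB: IL = 6.20 dB.

6 dB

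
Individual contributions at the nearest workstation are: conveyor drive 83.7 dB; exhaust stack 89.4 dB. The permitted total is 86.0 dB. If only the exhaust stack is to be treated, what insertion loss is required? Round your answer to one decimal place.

Fixed contribution from the other source: Σ 10^(L/10) = 10^(83.7/10) = 2.344e+08 (83.70 dB).
To meet 86.0 dB overall, the treated exhaust stack may contribute at most 10^(86.0/10) − 2.344e+08 = 1.637e+08, i.e. 82.14 dB.
So the exhaust stack must be reduced from 89.4 to 82.14 dB: IL = 7.26 dB.

7.3 dB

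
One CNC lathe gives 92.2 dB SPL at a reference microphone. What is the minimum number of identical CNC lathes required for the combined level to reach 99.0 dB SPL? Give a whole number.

N identical sources give L₁ + 10·log₁₀ N, so require 10·log₁₀ N ≥ 99.0 − 92.2 = 6.8 dB.
N ≥ 10^(6.8/10) = 4.786, so N = 5.

5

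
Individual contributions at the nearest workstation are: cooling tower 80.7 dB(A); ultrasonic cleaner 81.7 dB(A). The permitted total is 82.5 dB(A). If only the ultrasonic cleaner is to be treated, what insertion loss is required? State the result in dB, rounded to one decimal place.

3.9 dB

Fixed contribution from the other source: Σ 10^(L/10) = 10^(80.7/10) = 1.175e+08 (80.70 dB(A)).
To meet 82.5 dB(A) overall, the treated ultrasonic cleaner may contribute at most 10^(82.5/10) − 1.175e+08 = 6.034e+07, i.e. 77.81 dB(A).
Required insertion loss = 81.7 − 77.81 = 3.89 dB.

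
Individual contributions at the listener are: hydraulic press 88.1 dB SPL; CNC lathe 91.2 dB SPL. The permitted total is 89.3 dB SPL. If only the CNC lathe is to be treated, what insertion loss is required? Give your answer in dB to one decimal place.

8.1 dB

Fixed contribution from the other source: Σ 10^(L/10) = 10^(88.1/10) = 6.457e+08 (88.10 dB SPL).
The limit corresponds to 10^(89.3/10) = 8.511e+08; subtracting the fixed part leaves 2.055e+08 for the CNC lathe, i.e. 83.13 dB SPL.
Required insertion loss = 91.2 − 83.13 = 8.07 dB.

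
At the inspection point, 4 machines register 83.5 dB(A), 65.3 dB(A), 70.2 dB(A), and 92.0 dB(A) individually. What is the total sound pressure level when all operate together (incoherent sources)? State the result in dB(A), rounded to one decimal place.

92.6 dB(A)

Incoherent sources combine by intensity addition: L_total = 10·log₁₀(Σ 10^(L_i/10)).
Σ 10^(L/10) = 10^(83.5/10) + 10^(65.3/10) + 10^(70.2/10) + 10^(92.0/10) = 1.823e+09.
L_total = 10·log₁₀(1.823e+09) = 92.61 dB(A).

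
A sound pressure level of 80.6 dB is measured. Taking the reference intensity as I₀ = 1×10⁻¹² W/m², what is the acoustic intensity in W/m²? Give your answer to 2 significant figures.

0.00011 W/m²

I/I₀ = 10^(80.6/10) = 1.148e+08, so I = 1.148e+08 × 10⁻¹² W/m².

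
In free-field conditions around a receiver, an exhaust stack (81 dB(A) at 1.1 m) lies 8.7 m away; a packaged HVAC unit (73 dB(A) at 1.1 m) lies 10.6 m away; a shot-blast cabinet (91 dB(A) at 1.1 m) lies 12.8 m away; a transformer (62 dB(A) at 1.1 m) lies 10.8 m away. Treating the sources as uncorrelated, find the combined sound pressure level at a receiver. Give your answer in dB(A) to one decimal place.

Propagate each source to the receiver with L = L_ref − 20·log₁₀(r/r_ref), then add intensities.
exhaust stack: 81 − 20·log₁₀(8.7/1.1) = 81 − 17.96 = 63.04 dB(A).
packaged HVAC unit: 73 − 20·log₁₀(10.6/1.1) = 73 − 19.68 = 53.32 dB(A).
shot-blast cabinet: 91 − 20·log₁₀(12.8/1.1) = 91 − 21.32 = 69.68 dB(A).
transformer: 62 − 20·log₁₀(10.8/1.1) = 62 − 19.84 = 42.16 dB(A).
Σ 10^(L/10) = 1.154e+07 → L_total = 10·log₁₀(1.154e+07) = 70.62 dB(A).

70.6 dB(A)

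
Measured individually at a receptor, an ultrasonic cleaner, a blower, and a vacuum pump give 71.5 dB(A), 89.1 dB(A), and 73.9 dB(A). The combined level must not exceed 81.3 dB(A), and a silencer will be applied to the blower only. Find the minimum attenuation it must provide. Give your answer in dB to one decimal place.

9.3 dB

Everything except the blower sums to 10^(71.5/10) + 10^(73.9/10) = 3.867e+07 in linear terms, 75.87 dB(A).
The limit corresponds to 10^(81.3/10) = 1.349e+08; subtracting the fixed part leaves 9.622e+07 for the blower, i.e. 79.83 dB(A).
So the blower must be reduced from 89.1 to 79.83 dB(A): IL = 9.27 dB.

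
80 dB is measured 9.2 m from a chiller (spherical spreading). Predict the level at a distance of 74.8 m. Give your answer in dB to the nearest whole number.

62 dB

Point-source attenuation: ΔL = 20·log₁₀(r₂/r₁) = 20·log₁₀(74.8/9.2) = 18.202 dB.
L₂ = 80 − 20·log₁₀(74.8/9.2) = 80 − 18.202 = 61.80 dB.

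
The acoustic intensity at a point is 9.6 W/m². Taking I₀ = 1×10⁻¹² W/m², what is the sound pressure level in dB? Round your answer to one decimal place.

129.8 dB

Dividing by I₀ shifts the exponent by 12: I/I₀ = 9.6×10^12.
L = 10·(0.9823 + 12) = 129.82 dB.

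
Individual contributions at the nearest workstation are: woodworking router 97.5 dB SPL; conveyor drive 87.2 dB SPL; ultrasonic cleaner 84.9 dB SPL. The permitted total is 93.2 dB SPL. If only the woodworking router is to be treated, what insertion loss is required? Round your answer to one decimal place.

6.5 dB

The untreated sources together contribute 10^(87.2/10) + 10^(84.9/10) = 8.338e+08, i.e. 89.21 dB SPL.
To meet 93.2 dB SPL overall, the treated woodworking router may contribute at most 10^(93.2/10) − 8.338e+08 = 1.255e+09, i.e. 90.99 dB SPL.
So the woodworking router must be reduced from 97.5 to 90.99 dB SPL: IL = 6.51 dB.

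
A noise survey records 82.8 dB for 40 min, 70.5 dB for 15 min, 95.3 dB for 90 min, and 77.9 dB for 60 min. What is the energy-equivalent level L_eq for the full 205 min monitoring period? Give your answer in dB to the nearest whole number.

92 dB

The energy average is taken in the linear domain: L_eq = 10·log₁₀[(Σ tᵢ·10^(Lᵢ/10))/T], T = 205 min.
Σ tᵢ·10^(Lᵢ/10) = 40·10^(82.8/10) + 15·10^(70.5/10) + 90·10^(95.3/10) + 60·10^(77.9/10) = 3.164e+11.
L_eq = 10·log₁₀(3.164e+11/205) = 91.89 dB.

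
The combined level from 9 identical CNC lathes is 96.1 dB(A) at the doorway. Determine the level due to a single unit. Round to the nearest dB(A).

Dividing the total intensity by 9 lowers the level by 10·log₁₀ 9 = 9.542 dB: L₁ = 96.1 − 9.542.

87 dB(A)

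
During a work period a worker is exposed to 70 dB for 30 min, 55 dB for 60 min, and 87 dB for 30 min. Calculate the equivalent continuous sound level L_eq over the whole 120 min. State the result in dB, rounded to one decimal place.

81.1 dB

The energy average is taken in the linear domain: L_eq = 10·log₁₀[(Σ tᵢ·10^(Lᵢ/10))/T], T = 120 min.
Σ tᵢ·10^(Lᵢ/10) = 30·10^(70/10) + 60·10^(55/10) + 30·10^(87/10) = 1.535e+10.
L_eq = 10·log₁₀(1.535e+10/120) = 81.07 dB.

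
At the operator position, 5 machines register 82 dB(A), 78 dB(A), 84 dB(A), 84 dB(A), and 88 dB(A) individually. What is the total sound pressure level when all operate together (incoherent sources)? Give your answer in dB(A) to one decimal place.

91.3 dB(A)

For uncorrelated sources the intensities add, so convert each level to linear form, sum, and take 10·log₁₀ of the total.
Σ 10^(L/10) = 10^(82/10) + 10^(78/10) + 10^(84/10) + 10^(84/10) + 10^(88/10) = 1.355e+09.
L_total = 10·log₁₀(1.355e+09) = 91.32 dB(A).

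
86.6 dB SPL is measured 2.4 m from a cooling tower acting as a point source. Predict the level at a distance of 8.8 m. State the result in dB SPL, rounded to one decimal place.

Spherical spreading from a point source gives a 20·log₁₀(r₂/r₁) drop.
L₂ = 86.6 − 20·log₁₀(8.8/2.4) = 86.6 − 11.285 = 75.31 dB SPL.

75.3 dB SPL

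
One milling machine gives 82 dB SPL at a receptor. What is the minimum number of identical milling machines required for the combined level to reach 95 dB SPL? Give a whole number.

Need L₁ + 10·log₁₀ N ≥ 95, i.e. log₁₀ N ≥ 1.30.
N ≥ 10^(13.0/10) = 19.953, so N = 20.

20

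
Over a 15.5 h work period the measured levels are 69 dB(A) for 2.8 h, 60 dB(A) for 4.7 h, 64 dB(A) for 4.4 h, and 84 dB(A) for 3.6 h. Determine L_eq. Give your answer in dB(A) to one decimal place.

77.8 dB(A)

Weight each interval's intensity by its duration and average over T = 15.5 h:
Σ tᵢ·10^(Lᵢ/10) = 2.8·10^(69/10) + 4.7·10^(60/10) + 4.4·10^(64/10) + 3.6·10^(84/10) = 9.423e+08.
L_eq = 10·log₁₀(9.423e+08/15.5) = 77.84 dB(A).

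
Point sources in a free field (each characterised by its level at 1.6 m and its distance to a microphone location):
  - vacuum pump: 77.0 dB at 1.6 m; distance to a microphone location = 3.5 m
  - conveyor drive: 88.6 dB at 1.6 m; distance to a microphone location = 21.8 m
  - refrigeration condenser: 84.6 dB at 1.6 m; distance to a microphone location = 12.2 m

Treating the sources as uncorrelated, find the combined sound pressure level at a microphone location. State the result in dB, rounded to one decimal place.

Apply inverse-square spreading to bring every level to the receiver, then sum 10^(L/10).
vacuum pump: 77.0 − 20·log₁₀(3.5/1.6) = 77.0 − 6.80 = 70.20 dB.
conveyor drive: 88.6 − 20·log₁₀(21.8/1.6) = 88.6 − 22.69 = 65.91 dB.
refrigeration condenser: 84.6 − 20·log₁₀(12.2/1.6) = 84.6 − 17.64 = 66.96 dB.
Σ 10^(L/10) = 1.934e+07 → L_total = 10·log₁₀(1.934e+07) = 72.86 dB.

72.9 dB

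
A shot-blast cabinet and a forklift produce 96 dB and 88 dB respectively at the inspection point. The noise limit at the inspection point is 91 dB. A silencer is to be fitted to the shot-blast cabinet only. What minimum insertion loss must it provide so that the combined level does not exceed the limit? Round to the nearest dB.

8 dB

Everything except the shot-blast cabinet sums to 10^(88/10) = 6.310e+08 in linear terms, 88.00 dB.
The limit corresponds to 10^(91/10) = 1.259e+09; subtracting the fixed part leaves 6.280e+08 for the shot-blast cabinet, i.e. 87.98 dB.
Required insertion loss = 96 − 87.98 = 8.02 dB.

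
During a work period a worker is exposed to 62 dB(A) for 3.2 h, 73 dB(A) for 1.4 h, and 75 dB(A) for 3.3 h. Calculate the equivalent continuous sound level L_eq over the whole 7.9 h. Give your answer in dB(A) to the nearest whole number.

The energy average is taken in the linear domain: L_eq = 10·log₁₀[(Σ tᵢ·10^(Lᵢ/10))/T], T = 7.9 h.
Σ tᵢ·10^(Lᵢ/10) = 3.2·10^(62/10) + 1.4·10^(73/10) + 3.3·10^(75/10) = 1.374e+08.
L_eq = 10·log₁₀(1.374e+08/7.9) = 72.40 dB(A).

72 dB(A)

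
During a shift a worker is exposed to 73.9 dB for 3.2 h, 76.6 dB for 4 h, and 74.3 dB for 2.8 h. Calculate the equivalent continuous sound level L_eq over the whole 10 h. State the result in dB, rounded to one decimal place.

75.3 dB

L_eq = 10·log₁₀[(1/T)·Σ tᵢ·10^(Lᵢ/10)] with T = 10 h.
Σ tᵢ·10^(Lᵢ/10) = 3.2·10^(73.9/10) + 4·10^(76.6/10) + 2.8·10^(74.3/10) = 3.367e+08.
L_eq = 10·log₁₀(3.367e+08/10) = 75.27 dB.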